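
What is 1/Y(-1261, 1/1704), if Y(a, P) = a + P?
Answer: -1704/2148743 ≈ -0.00079302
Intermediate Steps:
Y(a, P) = P + a
1/Y(-1261, 1/1704) = 1/(1/1704 - 1261) = 1/(-2148743/1704) = -1704/2148743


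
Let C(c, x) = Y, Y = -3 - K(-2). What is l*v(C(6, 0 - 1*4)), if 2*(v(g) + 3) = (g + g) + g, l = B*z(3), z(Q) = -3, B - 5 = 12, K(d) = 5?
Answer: 765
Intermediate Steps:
B = 17 (B = 5 + 12 = 17)
Y = -8 (Y = -3 - 1*5 = -3 - 5 = -8)
C(c, x) = -8
l = -51 (l = 17*(-3) = -51)
v(g) = -3 + 3*g/2 (v(g) = -3 + ((g + g) + g)/2 = -3 + (2*g + g)/2 = -3 + (3*g)/2 = -3 + 3*g/2)
l*v(C(6, 0 - 1*4)) = -51*(-3 + (3/2)*(-8)) = -51*(-3 - 12) = -51*(-15) = 765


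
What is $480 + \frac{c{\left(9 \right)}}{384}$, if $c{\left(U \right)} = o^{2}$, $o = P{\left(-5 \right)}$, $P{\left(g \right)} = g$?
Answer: $\frac{184345}{384} \approx 480.06$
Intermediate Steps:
$o = -5$
$c{\left(U \right)} = 25$ ($c{\left(U \right)} = \left(-5\right)^{2} = 25$)
$480 + \frac{c{\left(9 \right)}}{384} = 480 + \frac{25}{384} = \frac{184345}{384}$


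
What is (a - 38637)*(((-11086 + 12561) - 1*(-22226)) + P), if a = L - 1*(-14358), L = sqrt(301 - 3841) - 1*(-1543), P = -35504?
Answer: 268353008 - 23606*I*sqrt(885) ≈ 2.6835e+8 - 7.0225e+5*I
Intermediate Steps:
L = 1543 + 2*I*sqrt(885) (L = sqrt(-3540) + 1543 = 2*I*sqrt(885) + 1543 = 1543 + 2*I*sqrt(885) ≈ 1543.0 + 59.498*I)
a = 15901 + 2*I*sqrt(885) (a = (1543 + 2*I*sqrt(885)) - 1*(-14358) = (1543 + 2*I*sqrt(885)) + 14358 = 15901 + 2*I*sqrt(885) ≈ 15901.0 + 59.498*I)
(a - 38637)*(((-11086 + 12561) - 1*(-22226)) + P) = ((15901 + 2*I*sqrt(885)) - 38637)*(((-11086 + 12561) - 1*(-22226)) - 35504) = (-22736 + 2*I*sqrt(885))*((1475 + 22226) - 35504) = (-22736 + 2*I*sqrt(885))*(23701 - 35504) = (-22736 + 2*I*sqrt(885))*(-11803) = 268353008 - 23606*I*sqrt(885)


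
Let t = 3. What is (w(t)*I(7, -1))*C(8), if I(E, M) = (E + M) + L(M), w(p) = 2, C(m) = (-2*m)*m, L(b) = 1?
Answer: -1792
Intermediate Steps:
C(m) = -2*m**2
I(E, M) = 1 + E + M (I(E, M) = (E + M) + 1 = 1 + E + M)
(w(t)*I(7, -1))*C(8) = (2*(1 + 7 - 1))*(-2*8**2) = (2*7)*(-2*64) = 14*(-128) = -1792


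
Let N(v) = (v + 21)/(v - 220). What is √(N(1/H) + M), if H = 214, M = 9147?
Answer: √2252610454258/15693 ≈ 95.639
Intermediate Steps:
N(v) = (21 + v)/(-220 + v)
√(N(1/H) + M) = √((21 + 1/214)/(-220 + 1/214) + 9147) = √((4495/214)/(-47079/214) + 9147) = √(-214/47079*4495/214 + 9147) = √(-4495/47079 + 9147) = √(430627118/47079) = √2252610454258/15693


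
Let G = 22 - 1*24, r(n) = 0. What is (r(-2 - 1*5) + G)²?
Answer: 4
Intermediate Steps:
G = -2 (G = 22 - 24 = -2)
(r(-2 - 1*5) + G)² = (0 - 2)² = (-2)² = 4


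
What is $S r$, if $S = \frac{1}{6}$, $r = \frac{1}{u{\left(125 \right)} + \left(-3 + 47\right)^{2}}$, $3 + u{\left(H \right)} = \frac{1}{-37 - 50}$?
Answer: $\frac{29}{336340} \approx 8.6222 \cdot 10^{-5}$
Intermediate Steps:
$u{\left(H \right)} = - \frac{262}{87}$ ($u{\left(H \right)} = -3 + \frac{1}{-37 - 50} = -3 + \frac{1}{-87} = -3 - \frac{1}{87} = - \frac{262}{87}$)
$r = \frac{87}{168170}$ ($r = \frac{1}{- \frac{262}{87} + \left(-3 + 47\right)^{2}} = \frac{1}{- \frac{262}{87} + 44^{2}} = \frac{1}{- \frac{262}{87} + 1936} = \frac{1}{\frac{168170}{87}} = \frac{87}{168170} \approx 0.00051733$)
$S = \frac{1}{6} \approx 0.16667$
$S r = \frac{1}{6} \cdot \frac{87}{168170} = \frac{29}{336340}$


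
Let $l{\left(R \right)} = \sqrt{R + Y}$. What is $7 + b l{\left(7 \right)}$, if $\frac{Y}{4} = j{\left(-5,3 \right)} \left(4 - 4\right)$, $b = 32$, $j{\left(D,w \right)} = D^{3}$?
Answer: $7 + 32 \sqrt{7} \approx 91.664$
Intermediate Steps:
$Y = 0$ ($Y = 4 \left(-5\right)^{3} \left(4 - 4\right) = 4 \left(\left(-125\right) 0\right) = 4 \cdot 0 = 0$)
$l{\left(R \right)} = \sqrt{R}$ ($l{\left(R \right)} = \sqrt{R + 0} = \sqrt{R}$)
$7 + b l{\left(7 \right)} = 7 + 32 \sqrt{7}$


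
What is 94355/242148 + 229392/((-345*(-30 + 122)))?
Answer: -4379332193/640481460 ≈ -6.8376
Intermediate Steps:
94355/242148 + 229392/((-345*(-30 + 122))) = 94355*(1/242148) + 229392/((-345*92)) = 94355/242148 + 229392/(-31740) = 94355/242148 + 229392*(-1/31740) = 94355/242148 - 19116/2645 = -4379332193/640481460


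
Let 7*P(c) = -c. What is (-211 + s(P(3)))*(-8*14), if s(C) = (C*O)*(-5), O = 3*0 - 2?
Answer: 24112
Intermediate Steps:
O = -2 (O = 0 - 2 = -2)
P(c) = -c/7 (P(c) = (-c)/7 = -c/7)
s(C) = 10*C (s(C) = (C*(-2))*(-5) = -2*C*(-5) = 10*C)
(-211 + s(P(3)))*(-8*14) = (-211 + 10*(-1/7*3))*(-8*14) = (-211 + 10*(-3/7))*(-112) = (-211 - 30/7)*(-112) = -1507/7*(-112) = 24112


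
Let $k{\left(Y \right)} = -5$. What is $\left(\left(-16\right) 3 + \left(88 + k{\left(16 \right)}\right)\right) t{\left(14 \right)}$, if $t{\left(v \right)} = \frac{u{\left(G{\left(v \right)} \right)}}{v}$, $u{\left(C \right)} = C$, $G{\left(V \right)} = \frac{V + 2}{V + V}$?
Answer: $\frac{10}{7} \approx 1.4286$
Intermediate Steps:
$G{\left(V \right)} = \frac{2 + V}{2 V}$
$t{\left(v \right)} = \frac{2 + v}{2 v^{2}}$ ($t{\left(v \right)} = \frac{\frac{1}{2} \frac{1}{v} \left(2 + v\right)}{v} = \frac{2 + v}{2 v^{2}}$)
$\left(\left(-16\right) 3 + \left(88 + k{\left(16 \right)}\right)\right) t{\left(14 \right)} = \left(\left(-16\right) 3 + \left(88 - 5\right)\right) \frac{2 + 14}{2 \cdot 196} = \left(-48 + 83\right) \frac{1}{2} \cdot \frac{1}{196} \cdot 16 = 35 \cdot \frac{2}{49} = \frac{10}{7}$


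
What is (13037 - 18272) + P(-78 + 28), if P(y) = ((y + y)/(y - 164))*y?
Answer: -562645/107 ≈ -5258.4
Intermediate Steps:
P(y) = 2*y**2/(-164 + y) (P(y) = ((2*y)/(-164 + y))*y = (2*y/(-164 + y))*y = 2*y**2/(-164 + y))
(13037 - 18272) + P(-78 + 28) = (13037 - 18272) + 2*(-78 + 28)**2/(-164 + (-78 + 28)) = -5235 + 2*(-50)**2/(-164 - 50) = -5235 + 2*2500/(-214) = -5235 + 2*2500*(-1/214) = -5235 - 2500/107 = -562645/107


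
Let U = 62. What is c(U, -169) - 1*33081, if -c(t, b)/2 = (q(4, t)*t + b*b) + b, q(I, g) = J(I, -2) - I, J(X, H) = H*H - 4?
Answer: -89369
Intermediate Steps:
J(X, H) = -4 + H² (J(X, H) = H² - 4 = -4 + H²)
q(I, g) = -I (q(I, g) = (-4 + (-2)²) - I = (-4 + 4) - I = 0 - I = -I)
c(t, b) = -2*b - 2*b² + 8*t (c(t, b) = -2*(((-1*4)*t + b*b) + b) = -2*((-4*t + b²) + b) = -2*((b² - 4*t) + b) = -2*(b + b² - 4*t) = -2*b - 2*b² + 8*t)
c(U, -169) - 1*33081 = (-2*(-169) - 2*(-169)² + 8*62) - 1*33081 = (338 - 2*28561 + 496) - 33081 = (338 - 57122 + 496) - 33081 = -56288 - 33081 = -89369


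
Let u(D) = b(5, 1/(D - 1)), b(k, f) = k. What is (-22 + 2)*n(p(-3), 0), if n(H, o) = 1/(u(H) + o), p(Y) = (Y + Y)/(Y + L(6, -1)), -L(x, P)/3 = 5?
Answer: -4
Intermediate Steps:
L(x, P) = -15 (L(x, P) = -3*5 = -15)
p(Y) = 2*Y/(-15 + Y) (p(Y) = (Y + Y)/(Y - 15) = (2*Y)/(-15 + Y) = 2*Y/(-15 + Y))
u(D) = 5
n(H, o) = 1/(5 + o)
(-22 + 2)*n(p(-3), 0) = (-22 + 2)/(5 + 0) = -20/5 = -20*1/5 = -4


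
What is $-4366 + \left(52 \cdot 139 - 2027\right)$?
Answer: $835$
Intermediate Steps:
$-4366 + \left(52 \cdot 139 - 2027\right) = -4366 + \left(7228 - 2027\right) = -4366 + 5201 = 835$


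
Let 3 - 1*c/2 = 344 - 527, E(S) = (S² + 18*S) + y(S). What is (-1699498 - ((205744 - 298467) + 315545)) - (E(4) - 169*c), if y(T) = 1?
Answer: -1859541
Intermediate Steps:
E(S) = 1 + S² + 18*S (E(S) = (S² + 18*S) + 1 = 1 + S² + 18*S)
c = 372 (c = 6 - 2*(344 - 527) = 6 - 2*(-183) = 6 + 366 = 372)
(-1699498 - ((205744 - 298467) + 315545)) - (E(4) - 169*c) = (-1699498 - ((205744 - 298467) + 315545)) - ((1 + 4² + 18*4) - 169*372) = (-1699498 - (-92723 + 315545)) - ((1 + 16 + 72) - 62868) = (-1699498 - 1*222822) - (89 - 62868) = (-1699498 - 222822) - 1*(-62779) = -1922320 + 62779 = -1859541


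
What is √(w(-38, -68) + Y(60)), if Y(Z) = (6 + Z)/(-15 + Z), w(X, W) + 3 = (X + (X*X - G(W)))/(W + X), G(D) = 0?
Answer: 2*I*√2338095/795 ≈ 3.8467*I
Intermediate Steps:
w(X, W) = -3 + (X + X²)/(W + X) (w(X, W) = -3 + (X + (X*X - 1*0))/(W + X) = -3 + (X + (X² + 0))/(W + X) = -3 + (X + X²)/(W + X))
Y(Z) = (6 + Z)/(-15 + Z)
√(w(-38, -68) + Y(60)) = √(((-38)² - 3*(-68) - 2*(-38))/(-68 - 38) + (6 + 60)/(-15 + 60)) = √((1444 + 204 + 76)/(-106) + 66/45) = √(-1/106*1724 + (1/45)*66) = √(-862/53 + 22/15) = √(-11764/795) = 2*I*√2338095/795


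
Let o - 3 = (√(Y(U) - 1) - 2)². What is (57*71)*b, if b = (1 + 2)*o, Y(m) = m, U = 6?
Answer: 145692 - 48564*√5 ≈ 37100.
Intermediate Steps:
o = 3 + (-2 + √5)² (o = 3 + (√(6 - 1) - 2)² = 3 + (√5 - 2)² = 3 + (-2 + √5)² ≈ 3.0557)
b = 36 - 12*√5 (b = (1 + 2)*(12 - 4*√5) = 3*(12 - 4*√5) = 36 - 12*√5 ≈ 9.1672)
(57*71)*b = (57*71)*(36 - 12*√5) = 4047*(36 - 12*√5) = 145692 - 48564*√5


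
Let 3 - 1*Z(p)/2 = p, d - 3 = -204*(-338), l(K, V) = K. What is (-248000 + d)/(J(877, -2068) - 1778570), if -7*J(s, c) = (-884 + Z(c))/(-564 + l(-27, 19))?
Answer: 246903055/2452646944 ≈ 0.10067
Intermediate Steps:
d = 68955 (d = 3 - 204*(-338) = 3 + 68952 = 68955)
Z(p) = 6 - 2*p
J(s, c) = -878/4137 - 2*c/4137 (J(s, c) = -(-884 + (6 - 2*c))/(7*(-564 - 27)) = -(-878 - 2*c)/(7*(-591)) = -(-878 - 2*c)*(-1)/(7*591) = -(878/591 + 2*c/591)/7 = -878/4137 - 2*c/4137)
(-248000 + d)/(J(877, -2068) - 1778570) = (-248000 + 68955)/((-878/4137 - 2/4137*(-2068)) - 1778570) = -179045/((-878/4137 + 4136/4137) - 1778570) = -179045/(1086/1379 - 1778570) = -179045/(-2452646944/1379) = -179045*(-1379/2452646944) = 246903055/2452646944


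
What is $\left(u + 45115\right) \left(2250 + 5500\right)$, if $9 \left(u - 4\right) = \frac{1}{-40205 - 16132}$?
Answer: $\frac{177295369926500}{507033} \approx 3.4967 \cdot 10^{8}$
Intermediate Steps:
$u = \frac{2028131}{507033}$ ($u = 4 + \frac{1}{9 \left(-40205 - 16132\right)} = 4 + \frac{1}{9 \left(-56337\right)} = 4 + \frac{1}{9} \left(- \frac{1}{56337}\right) = 4 - \frac{1}{507033} = \frac{2028131}{507033} \approx 4.0$)
$\left(u + 45115\right) \left(2250 + 5500\right) = \left(\frac{2028131}{507033} + 45115\right) \left(2250 + 5500\right) = \frac{22876821926}{507033} \cdot 7750 = \frac{177295369926500}{507033}$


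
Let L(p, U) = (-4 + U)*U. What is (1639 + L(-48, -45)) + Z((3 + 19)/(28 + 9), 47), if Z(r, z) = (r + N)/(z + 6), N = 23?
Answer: 7538957/1961 ≈ 3844.4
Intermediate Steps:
Z(r, z) = (23 + r)/(6 + z) (Z(r, z) = (r + 23)/(z + 6) = (23 + r)/(6 + z))
L(p, U) = U*(-4 + U)
(1639 + L(-48, -45)) + Z((3 + 19)/(28 + 9), 47) = (1639 - 45*(-4 - 45)) + (23 + (3 + 19)/(28 + 9))/(6 + 47) = (1639 - 45*(-49)) + (23 + 22/37)/53 = (1639 + 2205) + (23 + 22*(1/37))/53 = 3844 + (23 + 22/37)/53 = 3844 + (1/53)*(873/37) = 3844 + 873/1961 = 7538957/1961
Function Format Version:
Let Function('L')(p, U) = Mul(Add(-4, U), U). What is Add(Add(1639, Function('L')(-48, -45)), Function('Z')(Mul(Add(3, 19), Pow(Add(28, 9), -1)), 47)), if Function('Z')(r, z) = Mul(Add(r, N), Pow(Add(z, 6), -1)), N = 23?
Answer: Rational(7538957, 1961) ≈ 3844.4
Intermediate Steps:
Function('Z')(r, z) = Mul(Pow(Add(6, z), -1), Add(23, r)) (Function('Z')(r, z) = Mul(Add(r, 23), Pow(Add(z, 6), -1)) = Mul(Add(23, r), Pow(Add(6, z), -1)) = Mul(Pow(Add(6, z), -1), Add(23, r)))
Function('L')(p, U) = Mul(U, Add(-4, U))
Add(Add(1639, Function('L')(-48, -45)), Function('Z')(Mul(Add(3, 19), Pow(Add(28, 9), -1)), 47)) = Add(Add(1639, Mul(-45, Add(-4, -45))), Mul(Pow(Add(6, 47), -1), Add(23, Mul(Add(3, 19), Pow(Add(28, 9), -1))))) = Add(Add(1639, Mul(-45, -49)), Mul(Pow(53, -1), Add(23, Mul(22, Pow(37, -1))))) = Add(Add(1639, 2205), Mul(Rational(1, 53), Add(23, Mul(22, Rational(1, 37))))) = Add(3844, Mul(Rational(1, 53), Add(23, Rational(22, 37)))) = Add(3844, Mul(Rational(1, 53), Rational(873, 37))) = Add(3844, Rational(873, 1961)) = Rational(7538957, 1961)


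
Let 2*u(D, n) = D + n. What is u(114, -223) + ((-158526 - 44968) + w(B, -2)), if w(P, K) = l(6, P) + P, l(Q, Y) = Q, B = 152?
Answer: -406781/2 ≈ -2.0339e+5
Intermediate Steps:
w(P, K) = 6 + P
u(D, n) = D/2 + n/2 (u(D, n) = (D + n)/2 = D/2 + n/2)
u(114, -223) + ((-158526 - 44968) + w(B, -2)) = ((1/2)*114 + (1/2)*(-223)) + ((-158526 - 44968) + (6 + 152)) = (57 - 223/2) + (-203494 + 158) = -109/2 - 203336 = -406781/2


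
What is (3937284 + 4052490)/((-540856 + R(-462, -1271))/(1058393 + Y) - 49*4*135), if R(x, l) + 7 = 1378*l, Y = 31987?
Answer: -8711889774120/28853747101 ≈ -301.93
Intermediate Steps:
R(x, l) = -7 + 1378*l
(3937284 + 4052490)/((-540856 + R(-462, -1271))/(1058393 + Y) - 49*4*135) = (3937284 + 4052490)/((-540856 + (-7 + 1378*(-1271)))/(1058393 + 31987) - 49*4*135) = 7989774/((-540856 + (-7 - 1751438))/1090380 - 196*135) = 7989774/((-540856 - 1751445)*(1/1090380) - 26460) = 7989774/(-2292301*1/1090380 - 26460) = 7989774/(-2292301/1090380 - 26460) = 7989774/(-28853747101/1090380) = 7989774*(-1090380/28853747101) = -8711889774120/28853747101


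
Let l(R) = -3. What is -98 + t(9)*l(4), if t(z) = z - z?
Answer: -98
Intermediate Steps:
t(z) = 0
-98 + t(9)*l(4) = -98 + 0*(-3) = -98 + 0 = -98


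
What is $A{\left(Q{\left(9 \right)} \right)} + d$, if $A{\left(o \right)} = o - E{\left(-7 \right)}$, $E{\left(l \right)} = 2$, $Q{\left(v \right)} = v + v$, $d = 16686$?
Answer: $16702$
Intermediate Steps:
$Q{\left(v \right)} = 2 v$
$A{\left(o \right)} = -2 + o$ ($A{\left(o \right)} = o - 2 = -2 + o$)
$A{\left(Q{\left(9 \right)} \right)} + d = \left(-2 + 2 \cdot 9\right) + 16686 = \left(-2 + 18\right) + 16686 = 16 + 16686 = 16702$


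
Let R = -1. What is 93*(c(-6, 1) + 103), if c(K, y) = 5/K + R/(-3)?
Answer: 19065/2 ≈ 9532.5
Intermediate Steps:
c(K, y) = 1/3 + 5/K (c(K, y) = 5/K - 1/(-3) = 5/K - 1*(-1/3) = 5/K + 1/3 = 1/3 + 5/K)
93*(c(-6, 1) + 103) = 93*((1/3)*(15 - 6)/(-6) + 103) = 93*((1/3)*(-1/6)*9 + 103) = 93*(-1/2 + 103) = 93*(205/2) = 19065/2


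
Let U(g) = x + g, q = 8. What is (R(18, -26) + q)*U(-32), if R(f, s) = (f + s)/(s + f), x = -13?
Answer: -405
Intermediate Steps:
U(g) = -13 + g
R(f, s) = 1 (R(f, s) = (f + s)/(f + s) = 1)
(R(18, -26) + q)*U(-32) = (1 + 8)*(-13 - 32) = 9*(-45) = -405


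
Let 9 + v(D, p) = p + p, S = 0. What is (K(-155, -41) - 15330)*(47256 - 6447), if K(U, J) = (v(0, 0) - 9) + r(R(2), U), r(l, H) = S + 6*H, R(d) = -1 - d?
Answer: -664288902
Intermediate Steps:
r(l, H) = 6*H (r(l, H) = 0 + 6*H = 6*H)
v(D, p) = -9 + 2*p (v(D, p) = -9 + (p + p) = -9 + 2*p)
K(U, J) = -18 + 6*U (K(U, J) = ((-9 + 2*0) - 9) + 6*U = ((-9 + 0) - 9) + 6*U = (-9 - 9) + 6*U = -18 + 6*U)
(K(-155, -41) - 15330)*(47256 - 6447) = ((-18 + 6*(-155)) - 15330)*(47256 - 6447) = ((-18 - 930) - 15330)*40809 = (-948 - 15330)*40809 = -16278*40809 = -664288902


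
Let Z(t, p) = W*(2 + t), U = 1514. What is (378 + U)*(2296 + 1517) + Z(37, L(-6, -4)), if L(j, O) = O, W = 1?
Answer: 7214235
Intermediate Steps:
Z(t, p) = 2 + t (Z(t, p) = 1*(2 + t) = 2 + t)
(378 + U)*(2296 + 1517) + Z(37, L(-6, -4)) = (378 + 1514)*(2296 + 1517) + (2 + 37) = 1892*3813 + 39 = 7214196 + 39 = 7214235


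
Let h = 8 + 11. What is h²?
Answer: 361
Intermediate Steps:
h = 19
h² = 19² = 361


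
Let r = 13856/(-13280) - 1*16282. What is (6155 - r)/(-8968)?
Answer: -2327947/930430 ≈ -2.5020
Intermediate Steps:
r = -6757463/415 (r = 13856*(-1/13280) - 16282 = -433/415 - 16282 = -6757463/415 ≈ -16283.)
(6155 - r)/(-8968) = (6155 - 1*(-6757463/415))/(-8968) = (6155 + 6757463/415)*(-1/8968) = (9311788/415)*(-1/8968) = -2327947/930430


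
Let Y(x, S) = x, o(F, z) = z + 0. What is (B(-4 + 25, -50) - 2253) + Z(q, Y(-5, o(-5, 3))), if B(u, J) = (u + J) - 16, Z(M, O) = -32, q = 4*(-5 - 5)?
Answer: -2330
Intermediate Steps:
o(F, z) = z
q = -40 (q = 4*(-10) = -40)
B(u, J) = -16 + J + u (B(u, J) = (J + u) - 16 = -16 + J + u)
(B(-4 + 25, -50) - 2253) + Z(q, Y(-5, o(-5, 3))) = ((-16 - 50 + (-4 + 25)) - 2253) - 32 = ((-16 - 50 + 21) - 2253) - 32 = (-45 - 2253) - 32 = -2298 - 32 = -2330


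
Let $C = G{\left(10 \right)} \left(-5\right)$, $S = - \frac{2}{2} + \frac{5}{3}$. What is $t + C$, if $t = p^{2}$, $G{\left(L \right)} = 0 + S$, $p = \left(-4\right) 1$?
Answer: $\frac{38}{3} \approx 12.667$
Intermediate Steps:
$S = \frac{2}{3}$ ($S = \left(-2\right) \frac{1}{2} + 5 \cdot \frac{1}{3} = -1 + \frac{5}{3} = \frac{2}{3} \approx 0.66667$)
$p = -4$
$G{\left(L \right)} = \frac{2}{3}$ ($G{\left(L \right)} = 0 + \frac{2}{3} = \frac{2}{3}$)
$C = - \frac{10}{3}$ ($C = \frac{2}{3} \left(-5\right) = - \frac{10}{3} \approx -3.3333$)
$t = 16$ ($t = \left(-4\right)^{2} = 16$)
$t + C = 16 - \frac{10}{3} = \frac{38}{3}$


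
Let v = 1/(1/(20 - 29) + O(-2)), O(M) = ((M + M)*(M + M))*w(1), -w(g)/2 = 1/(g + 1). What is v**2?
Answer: 81/21025 ≈ 0.0038526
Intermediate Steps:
w(g) = -2/(1 + g) (w(g) = -2/(g + 1) = -2/(1 + g))
O(M) = -4*M**2 (O(M) = ((M + M)*(M + M))*(-2/(1 + 1)) = ((2*M)*(2*M))*(-2/2) = (4*M**2)*(-2*1/2) = (4*M**2)*(-1) = -4*M**2)
v = -9/145 (v = 1/(1/(20 - 29) - 4*(-2)**2) = 1/(1/(-9) - 4*4) = 1/(-1/9 - 16) = 1/(-145/9) = -9/145 ≈ -0.062069)
v**2 = (-9/145)**2 = 81/21025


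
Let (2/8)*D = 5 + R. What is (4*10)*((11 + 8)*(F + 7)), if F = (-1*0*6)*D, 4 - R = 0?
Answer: 5320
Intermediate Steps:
R = 4 (R = 4 - 1*0 = 4 + 0 = 4)
D = 36 (D = 4*(5 + 4) = 4*9 = 36)
F = 0 (F = (-1*0*6)*36 = (0*6)*36 = 0*36 = 0)
(4*10)*((11 + 8)*(F + 7)) = (4*10)*((11 + 8)*(0 + 7)) = 40*(19*7) = 40*133 = 5320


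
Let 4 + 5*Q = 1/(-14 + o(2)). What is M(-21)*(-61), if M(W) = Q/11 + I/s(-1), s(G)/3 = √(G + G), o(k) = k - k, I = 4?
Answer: 3477/770 + 122*I*√2/3 ≈ 4.5156 + 57.511*I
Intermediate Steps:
o(k) = 0
s(G) = 3*√2*√G (s(G) = 3*√(G + G) = 3*√(2*G) = 3*(√2*√G) = 3*√2*√G)
Q = -57/70 (Q = -⅘ + 1/(5*(-14 + 0)) = -⅘ + (⅕)/(-14) = -⅘ + (⅕)*(-1/14) = -⅘ - 1/70 = -57/70 ≈ -0.81429)
M(W) = -57/770 - 2*I*√2/3 (M(W) = -57/70/11 + 4/((3*√2*√(-1))) = -57/70*1/11 + 4/((3*√2*I)) = -57/770 + 4/((3*I*√2)) = -57/770 + 4*(-I*√2/6) = -57/770 - 2*I*√2/3)
M(-21)*(-61) = (-57/770 - 2*I*√2/3)*(-61) = 3477/770 + 122*I*√2/3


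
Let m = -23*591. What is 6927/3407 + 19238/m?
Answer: 28614845/46311351 ≈ 0.61788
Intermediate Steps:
m = -13593
6927/3407 + 19238/m = 6927/3407 + 19238/(-13593) = 6927*(1/3407) + 19238*(-1/13593) = 6927/3407 - 19238/13593 = 28614845/46311351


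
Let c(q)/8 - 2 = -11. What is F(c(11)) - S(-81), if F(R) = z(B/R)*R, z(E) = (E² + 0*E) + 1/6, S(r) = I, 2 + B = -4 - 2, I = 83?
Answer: -863/9 ≈ -95.889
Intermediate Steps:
B = -8 (B = -2 + (-4 - 2) = -2 - 6 = -8)
S(r) = 83
c(q) = -72 (c(q) = 16 + 8*(-11) = 16 - 88 = -72)
z(E) = ⅙ + E² (z(E) = (E² + 0) + ⅙ = E² + ⅙ = ⅙ + E²)
F(R) = R*(⅙ + 64/R²) (F(R) = (⅙ + (-8/R)²)*R = (⅙ + 64/R²)*R = R*(⅙ + 64/R²))
F(c(11)) - S(-81) = (64/(-72) + (⅙)*(-72)) - 1*83 = (64*(-1/72) - 12) - 83 = (-8/9 - 12) - 83 = -116/9 - 83 = -863/9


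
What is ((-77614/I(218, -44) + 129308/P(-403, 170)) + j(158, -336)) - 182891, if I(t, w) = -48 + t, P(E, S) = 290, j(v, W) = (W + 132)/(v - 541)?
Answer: -34535208588/188819 ≈ -1.8290e+5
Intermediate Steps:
j(v, W) = (132 + W)/(-541 + v)
((-77614/I(218, -44) + 129308/P(-403, 170)) + j(158, -336)) - 182891 = ((-77614/(-48 + 218) + 129308/290) + (132 - 336)/(-541 + 158)) - 182891 = ((-77614/170 + 129308*(1/290)) - 204/(-383)) - 182891 = ((-77614*1/170 + 64654/145) - 1/383*(-204)) - 182891 = ((-38807/85 + 64654/145) + 204/383) - 182891 = (-5257/493 + 204/383) - 182891 = -1912859/188819 - 182891 = -34535208588/188819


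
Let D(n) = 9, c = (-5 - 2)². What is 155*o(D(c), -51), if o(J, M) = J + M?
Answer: -6510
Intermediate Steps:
c = 49 (c = (-7)² = 49)
155*o(D(c), -51) = 155*(9 - 51) = 155*(-42) = -6510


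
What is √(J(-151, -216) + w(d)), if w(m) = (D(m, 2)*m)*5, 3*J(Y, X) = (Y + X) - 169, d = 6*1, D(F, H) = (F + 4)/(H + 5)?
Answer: 2*I*√14973/21 ≈ 11.654*I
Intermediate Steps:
D(F, H) = (4 + F)/(5 + H)
d = 6
J(Y, X) = -169/3 + X/3 + Y/3 (J(Y, X) = ((Y + X) - 169)/3 = ((X + Y) - 169)/3 = (-169 + X + Y)/3 = -169/3 + X/3 + Y/3)
w(m) = 5*m*(4/7 + m/7) (w(m) = (((4 + m)/(5 + 2))*m)*5 = (((4 + m)/7)*m)*5 = ((4/7 + m/7)*m)*5 = (m*(4/7 + m/7))*5 = 5*m*(4/7 + m/7))
√(J(-151, -216) + w(d)) = √((-169/3 + (⅓)*(-216) + (⅓)*(-151)) + (5/7)*6*(4 + 6)) = √((-169/3 - 72 - 151/3) + (5/7)*6*10) = √(-536/3 + 300/7) = √(-2852/21) = 2*I*√14973/21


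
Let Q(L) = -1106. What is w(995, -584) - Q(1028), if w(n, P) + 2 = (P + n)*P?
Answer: -238920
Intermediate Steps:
w(n, P) = -2 + P*(P + n) (w(n, P) = -2 + (P + n)*P = -2 + P*(P + n))
w(995, -584) - Q(1028) = (-2 + (-584)**2 - 584*995) - 1*(-1106) = (-2 + 341056 - 581080) + 1106 = -240026 + 1106 = -238920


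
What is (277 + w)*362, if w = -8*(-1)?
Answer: 103170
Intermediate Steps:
w = 8
(277 + w)*362 = (277 + 8)*362 = 285*362 = 103170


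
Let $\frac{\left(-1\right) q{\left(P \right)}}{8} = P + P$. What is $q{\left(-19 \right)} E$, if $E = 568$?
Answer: $172672$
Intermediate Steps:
$q{\left(P \right)} = - 16 P$ ($q{\left(P \right)} = - 8 \left(P + P\right) = - 8 \cdot 2 P = - 16 P$)
$q{\left(-19 \right)} E = \left(-16\right) \left(-19\right) 568 = 304 \cdot 568 = 172672$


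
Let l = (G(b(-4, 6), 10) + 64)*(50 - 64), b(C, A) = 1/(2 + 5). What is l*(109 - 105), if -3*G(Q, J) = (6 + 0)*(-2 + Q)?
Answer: -3792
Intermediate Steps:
b(C, A) = ⅐ (b(C, A) = 1/7 = ⅐)
G(Q, J) = 4 - 2*Q (G(Q, J) = -(6 + 0)*(-2 + Q)/3 = -2*(-2 + Q) = -(-12 + 6*Q)/3 = 4 - 2*Q)
l = -948 (l = ((4 - 2*⅐) + 64)*(50 - 64) = ((4 - 2/7) + 64)*(-14) = (26/7 + 64)*(-14) = (474/7)*(-14) = -948)
l*(109 - 105) = -948*(109 - 105) = -948*4 = -3792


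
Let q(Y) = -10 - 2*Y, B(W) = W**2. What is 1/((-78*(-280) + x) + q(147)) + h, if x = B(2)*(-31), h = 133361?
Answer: 2855525733/21412 ≈ 1.3336e+5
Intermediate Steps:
x = -124 (x = 2**2*(-31) = 4*(-31) = -124)
1/((-78*(-280) + x) + q(147)) + h = 1/((-78*(-280) - 124) + (-10 - 2*147)) + 133361 = 1/((21840 - 124) + (-10 - 294)) + 133361 = 1/(21716 - 304) + 133361 = 1/21412 + 133361 = 2855525733/21412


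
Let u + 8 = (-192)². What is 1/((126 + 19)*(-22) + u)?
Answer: 1/33666 ≈ 2.9704e-5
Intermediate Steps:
u = 36856 (u = -8 + (-192)² = -8 + 36864 = 36856)
1/((126 + 19)*(-22) + u) = 1/((126 + 19)*(-22) + 36856) = 1/(145*(-22) + 36856) = 1/(-3190 + 36856) = 1/33666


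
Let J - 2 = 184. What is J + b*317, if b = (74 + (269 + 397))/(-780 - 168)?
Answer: -14563/237 ≈ -61.447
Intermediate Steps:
J = 186 (J = 2 + 184 = 186)
b = -185/237 (b = (74 + 666)/(-948) = 740*(-1/948) = -185/237 ≈ -0.78059)
J + b*317 = 186 - 185/237*317 = 186 - 58645/237 = -14563/237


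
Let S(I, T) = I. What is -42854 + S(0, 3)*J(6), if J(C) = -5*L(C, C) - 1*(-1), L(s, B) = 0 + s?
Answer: -42854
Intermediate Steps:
L(s, B) = s
J(C) = 1 - 5*C (J(C) = -5*C - 1*(-1) = -5*C + 1 = 1 - 5*C)
-42854 + S(0, 3)*J(6) = -42854 + 0*(1 - 5*6) = -42854 + 0*(1 - 30) = -42854 + 0*(-29) = -42854 + 0 = -42854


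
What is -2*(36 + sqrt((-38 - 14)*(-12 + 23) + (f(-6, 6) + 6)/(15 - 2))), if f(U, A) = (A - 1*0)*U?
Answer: -72 - 2*I*sqrt(97058)/13 ≈ -72.0 - 47.929*I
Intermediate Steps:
f(U, A) = A*U (f(U, A) = (A + 0)*U = A*U)
-2*(36 + sqrt((-38 - 14)*(-12 + 23) + (f(-6, 6) + 6)/(15 - 2))) = -2*(36 + sqrt((-38 - 14)*(-12 + 23) + (6*(-6) + 6)/(15 - 2))) = -2*(36 + sqrt(-52*11 + (-36 + 6)/13)) = -2*(36 + sqrt(-572 - 30*1/13)) = -2*(36 + sqrt(-572 - 30/13)) = -2*(36 + sqrt(-7466/13)) = -2*(36 + I*sqrt(97058)/13) = -72 - 2*I*sqrt(97058)/13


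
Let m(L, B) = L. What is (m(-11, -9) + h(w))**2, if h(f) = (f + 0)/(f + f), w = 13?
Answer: 441/4 ≈ 110.25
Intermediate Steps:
h(f) = 1/2 (h(f) = f/((2*f)) = f*(1/(2*f)) = 1/2)
(m(-11, -9) + h(w))**2 = (-11 + 1/2)**2 = (-21/2)**2 = 441/4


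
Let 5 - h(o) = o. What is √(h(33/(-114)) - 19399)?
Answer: I*√28004518/38 ≈ 139.26*I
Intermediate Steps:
h(o) = 5 - o
√(h(33/(-114)) - 19399) = √((5 - 33/(-114)) - 19399) = √((5 - 33*(-1)/114) - 19399) = √((5 - 1*(-11/38)) - 19399) = √((5 + 11/38) - 19399) = √(201/38 - 19399) = √(-736961/38) = I*√28004518/38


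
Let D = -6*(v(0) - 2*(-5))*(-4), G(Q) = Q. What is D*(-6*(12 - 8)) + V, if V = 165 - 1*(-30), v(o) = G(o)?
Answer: -5565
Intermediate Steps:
v(o) = o
D = 240 (D = -6*(0 - 2*(-5))*(-4) = -6*(0 + 10)*(-4) = -6*10*(-4) = -60*(-4) = 240)
V = 195 (V = 165 + 30 = 195)
D*(-6*(12 - 8)) + V = 240*(-6*(12 - 8)) + 195 = 240*(-6*4) + 195 = 240*(-24) + 195 = -5760 + 195 = -5565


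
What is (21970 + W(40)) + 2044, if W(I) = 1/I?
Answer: 960561/40 ≈ 24014.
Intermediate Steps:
(21970 + W(40)) + 2044 = (21970 + 1/40) + 2044 = 878801/40 + 2044 = 960561/40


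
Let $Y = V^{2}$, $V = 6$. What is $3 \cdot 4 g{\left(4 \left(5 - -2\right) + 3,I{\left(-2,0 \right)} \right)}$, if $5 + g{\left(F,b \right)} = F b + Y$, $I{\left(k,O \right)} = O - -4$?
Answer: $1860$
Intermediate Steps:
$Y = 36$ ($Y = 6^{2} = 36$)
$I{\left(k,O \right)} = 4 + O$ ($I{\left(k,O \right)} = O + 4 = 4 + O$)
$g{\left(F,b \right)} = 31 + F b$ ($g{\left(F,b \right)} = -5 + \left(F b + 36\right) = -5 + \left(36 + F b\right) = 31 + F b$)
$3 \cdot 4 g{\left(4 \left(5 - -2\right) + 3,I{\left(-2,0 \right)} \right)} = 3 \cdot 4 \left(31 + \left(4 \left(5 - -2\right) + 3\right) \left(4 + 0\right)\right) = 12 \left(31 + \left(4 \left(5 + 2\right) + 3\right) 4\right) = 12 \left(31 + \left(4 \cdot 7 + 3\right) 4\right) = 12 \left(31 + \left(28 + 3\right) 4\right) = 12 \left(31 + 31 \cdot 4\right) = 12 \left(31 + 124\right) = 12 \cdot 155 = 1860$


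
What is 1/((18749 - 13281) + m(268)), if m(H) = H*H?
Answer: 1/77292 ≈ 1.2938e-5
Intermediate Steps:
m(H) = H²
1/((18749 - 13281) + m(268)) = 1/((18749 - 13281) + 268²) = 1/(5468 + 71824) = 1/77292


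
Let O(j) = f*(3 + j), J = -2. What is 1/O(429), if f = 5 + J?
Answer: 1/1296 ≈ 0.00077160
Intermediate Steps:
f = 3 (f = 5 - 2 = 3)
O(j) = 9 + 3*j (O(j) = 3*(3 + j) = 9 + 3*j)
1/O(429) = 1/(9 + 3*429) = 1/(9 + 1287) = 1/1296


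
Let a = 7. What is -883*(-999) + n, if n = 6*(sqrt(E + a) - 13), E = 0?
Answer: 882039 + 6*sqrt(7) ≈ 8.8206e+5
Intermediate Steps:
n = -78 + 6*sqrt(7) (n = 6*(sqrt(0 + 7) - 13) = 6*(sqrt(7) - 13) = 6*(-13 + sqrt(7)) = -78 + 6*sqrt(7) ≈ -62.125)
-883*(-999) + n = -883*(-999) + (-78 + 6*sqrt(7)) = 882117 + (-78 + 6*sqrt(7)) = 882039 + 6*sqrt(7)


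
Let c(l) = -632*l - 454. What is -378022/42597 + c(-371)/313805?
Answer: -108656728964/13367151585 ≈ -8.1286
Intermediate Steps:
c(l) = -454 - 632*l
-378022/42597 + c(-371)/313805 = -378022/42597 + (-454 - 632*(-371))/313805 = -378022*1/42597 + (-454 + 234472)*(1/313805) = -378022/42597 + 234018*(1/313805) = -378022/42597 + 234018/313805 = -108656728964/13367151585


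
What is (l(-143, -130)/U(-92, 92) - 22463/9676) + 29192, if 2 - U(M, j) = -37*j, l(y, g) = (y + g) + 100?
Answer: 480993340313/16478228 ≈ 29190.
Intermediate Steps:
l(y, g) = 100 + g + y (l(y, g) = (g + y) + 100 = 100 + g + y)
U(M, j) = 2 + 37*j (U(M, j) = 2 - (-37)*j = 2 + 37*j)
(l(-143, -130)/U(-92, 92) - 22463/9676) + 29192 = ((100 - 130 - 143)/(2 + 37*92) - 22463/9676) + 29192 = (-173/(2 + 3404) - 22463*1/9676) + 29192 = (-173/3406 - 22463/9676) + 29192 = -39091463/16478228 + 29192 = 480993340313/16478228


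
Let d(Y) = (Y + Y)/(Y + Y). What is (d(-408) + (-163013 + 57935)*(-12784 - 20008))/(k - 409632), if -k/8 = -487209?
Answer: 3445717777/3488040 ≈ 987.87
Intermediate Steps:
k = 3897672 (k = -8*(-487209) = 3897672)
d(Y) = 1 (d(Y) = (2*Y)/((2*Y)) = (2*Y)*(1/(2*Y)) = 1)
(d(-408) + (-163013 + 57935)*(-12784 - 20008))/(k - 409632) = (1 + (-163013 + 57935)*(-12784 - 20008))/(3897672 - 409632) = (1 - 105078*(-32792))/3488040 = (1 + 3445717776)*(1/3488040) = 3445717777*(1/3488040) = 3445717777/3488040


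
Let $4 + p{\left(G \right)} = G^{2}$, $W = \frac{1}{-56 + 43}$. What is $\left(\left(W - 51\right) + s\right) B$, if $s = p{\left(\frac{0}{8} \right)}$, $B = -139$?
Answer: $\frac{99524}{13} \approx 7655.7$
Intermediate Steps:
$W = - \frac{1}{13}$ ($W = \frac{1}{-13} = - \frac{1}{13} \approx -0.076923$)
$p{\left(G \right)} = -4 + G^{2}$
$s = -4$ ($s = -4 + \left(\frac{0}{8}\right)^{2} = -4 + \left(0 \cdot \frac{1}{8}\right)^{2} = -4 + 0^{2} = -4 + 0 = -4$)
$\left(\left(W - 51\right) + s\right) B = \left(\left(- \frac{1}{13} - 51\right) - 4\right) \left(-139\right) = \left(- \frac{664}{13} - 4\right) \left(-139\right) = \left(- \frac{716}{13}\right) \left(-139\right) = \frac{99524}{13}$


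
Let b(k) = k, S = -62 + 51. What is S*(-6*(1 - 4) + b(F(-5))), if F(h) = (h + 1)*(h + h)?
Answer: -638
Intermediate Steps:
F(h) = 2*h*(1 + h) (F(h) = (1 + h)*(2*h) = 2*h*(1 + h))
S = -11
S*(-6*(1 - 4) + b(F(-5))) = -11*(-6*(1 - 4) + 2*(-5)*(1 - 5)) = -11*(-6*(-3) + 2*(-5)*(-4)) = -11*(18 + 40) = -11*58 = -638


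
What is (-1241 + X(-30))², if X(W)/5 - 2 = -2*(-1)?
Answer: 1490841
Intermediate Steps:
X(W) = 20 (X(W) = 10 + 5*(-2*(-1)) = 10 + 5*2 = 10 + 10 = 20)
(-1241 + X(-30))² = (-1241 + 20)² = (-1221)² = 1490841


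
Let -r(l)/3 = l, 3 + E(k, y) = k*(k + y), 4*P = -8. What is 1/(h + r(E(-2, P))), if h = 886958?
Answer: 1/886943 ≈ 1.1275e-6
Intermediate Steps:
P = -2 (P = (¼)*(-8) = -2)
E(k, y) = -3 + k*(k + y)
r(l) = -3*l
1/(h + r(E(-2, P))) = 1/(886958 - 3*(-3 + (-2)² - 2*(-2))) = 1/(886958 - 3*(-3 + 4 + 4)) = 1/(886958 - 3*5) = 1/(886958 - 15) = 1/886943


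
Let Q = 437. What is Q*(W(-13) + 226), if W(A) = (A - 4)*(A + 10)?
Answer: 121049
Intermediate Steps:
W(A) = (-4 + A)*(10 + A)
Q*(W(-13) + 226) = 437*((-40 + (-13)² + 6*(-13)) + 226) = 437*((-40 + 169 - 78) + 226) = 437*(51 + 226) = 437*277 = 121049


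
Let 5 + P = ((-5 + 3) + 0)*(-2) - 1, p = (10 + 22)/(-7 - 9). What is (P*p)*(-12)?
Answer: -48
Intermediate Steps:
p = -2 (p = 32/(-16) = 32*(-1/16) = -2)
P = -2 (P = -5 + (((-5 + 3) + 0)*(-2) - 1) = -5 + ((-2 + 0)*(-2) - 1) = -5 + (-2*(-2) - 1) = -5 + (4 - 1) = -5 + 3 = -2)
(P*p)*(-12) = -2*(-2)*(-12) = 4*(-12) = -48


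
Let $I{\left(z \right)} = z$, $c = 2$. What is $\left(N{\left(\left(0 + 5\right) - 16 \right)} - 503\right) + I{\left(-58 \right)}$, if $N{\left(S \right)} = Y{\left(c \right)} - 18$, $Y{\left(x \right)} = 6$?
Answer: $-573$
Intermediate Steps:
$N{\left(S \right)} = -12$ ($N{\left(S \right)} = 6 - 18 = -12$)
$\left(N{\left(\left(0 + 5\right) - 16 \right)} - 503\right) + I{\left(-58 \right)} = \left(-12 - 503\right) - 58 = -515 - 58 = -573$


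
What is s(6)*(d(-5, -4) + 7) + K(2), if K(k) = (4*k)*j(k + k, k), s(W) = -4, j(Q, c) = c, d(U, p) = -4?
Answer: 4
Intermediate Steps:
K(k) = 4*k² (K(k) = (4*k)*k = 4*k²)
s(6)*(d(-5, -4) + 7) + K(2) = -4*(-4 + 7) + 4*2² = -4*3 + 4*4 = -12 + 16 = 4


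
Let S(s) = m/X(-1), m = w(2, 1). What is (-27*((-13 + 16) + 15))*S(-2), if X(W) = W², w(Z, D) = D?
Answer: -486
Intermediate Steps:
m = 1
S(s) = 1 (S(s) = 1/(-1)² = 1/1 = 1*1 = 1)
(-27*((-13 + 16) + 15))*S(-2) = -27*((-13 + 16) + 15)*1 = -27*(3 + 15)*1 = -27*18*1 = -486*1 = -486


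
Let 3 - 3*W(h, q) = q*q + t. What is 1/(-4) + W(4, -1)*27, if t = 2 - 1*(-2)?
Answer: -73/4 ≈ -18.250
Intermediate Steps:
t = 4 (t = 2 + 2 = 4)
W(h, q) = -⅓ - q²/3 (W(h, q) = 1 - (q*q + 4)/3 = 1 - (q² + 4)/3 = 1 - (4 + q²)/3 = 1 + (-4/3 - q²/3) = -⅓ - q²/3)
1/(-4) + W(4, -1)*27 = 1/(-4) + (-⅓ - ⅓*(-1)²)*27 = -¼ + (-⅓ - ⅓*1)*27 = -¼ + (-⅓ - ⅓)*27 = -¼ - ⅔*27 = -¼ - 18 = -73/4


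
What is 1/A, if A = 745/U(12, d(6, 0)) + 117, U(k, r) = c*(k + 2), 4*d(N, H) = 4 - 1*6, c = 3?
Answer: 42/5659 ≈ 0.0074218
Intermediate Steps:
d(N, H) = -½ (d(N, H) = (4 - 1*6)/4 = (4 - 6)/4 = (¼)*(-2) = -½)
U(k, r) = 6 + 3*k (U(k, r) = 3*(k + 2) = 3*(2 + k) = 6 + 3*k)
A = 5659/42 (A = 745/(6 + 3*12) + 117 = 745/(6 + 36) + 117 = 745/42 + 117 = 5659/42 ≈ 134.74)
1/A = 1/(5659/42) = 42/5659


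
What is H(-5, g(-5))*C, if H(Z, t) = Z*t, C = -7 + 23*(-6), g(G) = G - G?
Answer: 0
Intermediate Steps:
g(G) = 0
C = -145 (C = -7 - 138 = -145)
H(-5, g(-5))*C = -5*0*(-145) = 0*(-145) = 0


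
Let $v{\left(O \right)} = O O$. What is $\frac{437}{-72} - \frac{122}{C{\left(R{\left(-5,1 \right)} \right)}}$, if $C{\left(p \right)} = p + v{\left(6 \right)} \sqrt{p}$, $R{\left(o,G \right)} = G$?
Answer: $- \frac{24953}{2664} \approx -9.3667$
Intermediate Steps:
$v{\left(O \right)} = O^{2}$
$C{\left(p \right)} = p + 36 \sqrt{p}$ ($C{\left(p \right)} = p + 6^{2} \sqrt{p} = p + 36 \sqrt{p}$)
$\frac{437}{-72} - \frac{122}{C{\left(R{\left(-5,1 \right)} \right)}} = \frac{437}{-72} - \frac{122}{1 + 36 \sqrt{1}} = 437 \left(- \frac{1}{72}\right) - \frac{122}{1 + 36 \cdot 1} = - \frac{437}{72} - \frac{122}{1 + 36} = - \frac{437}{72} - \frac{122}{37} = - \frac{24953}{2664}$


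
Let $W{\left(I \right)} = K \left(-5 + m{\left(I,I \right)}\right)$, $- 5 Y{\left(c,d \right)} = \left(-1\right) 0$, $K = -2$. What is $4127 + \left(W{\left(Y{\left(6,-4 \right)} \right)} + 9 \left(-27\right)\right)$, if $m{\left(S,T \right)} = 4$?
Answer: $3886$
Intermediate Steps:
$Y{\left(c,d \right)} = 0$ ($Y{\left(c,d \right)} = - \frac{\left(-1\right) 0}{5} = \left(- \frac{1}{5}\right) 0 = 0$)
$W{\left(I \right)} = 2$ ($W{\left(I \right)} = - 2 \left(-5 + 4\right) = \left(-2\right) \left(-1\right) = 2$)
$4127 + \left(W{\left(Y{\left(6,-4 \right)} \right)} + 9 \left(-27\right)\right) = 4127 + \left(2 + 9 \left(-27\right)\right) = 4127 + \left(2 - 243\right) = 4127 - 241 = 3886$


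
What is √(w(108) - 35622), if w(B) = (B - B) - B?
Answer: 3*I*√3970 ≈ 189.02*I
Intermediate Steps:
w(B) = -B (w(B) = 0 - B = -B)
√(w(108) - 35622) = √(-1*108 - 35622) = √(-108 - 35622) = √(-35730) = 3*I*√3970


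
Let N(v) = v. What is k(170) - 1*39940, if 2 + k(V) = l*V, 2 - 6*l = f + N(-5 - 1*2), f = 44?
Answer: -122801/3 ≈ -40934.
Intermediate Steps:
l = -35/6 (l = 1/3 - (44 + (-5 - 1*2))/6 = 1/3 - (44 + (-5 - 2))/6 = 1/3 - (44 - 7)/6 = 1/3 - 1/6*37 = 1/3 - 37/6 = -35/6 ≈ -5.8333)
k(V) = -2 - 35*V/6
k(170) - 1*39940 = (-2 - 35/6*170) - 1*39940 = (-2 - 2975/3) - 39940 = -2981/3 - 39940 = -122801/3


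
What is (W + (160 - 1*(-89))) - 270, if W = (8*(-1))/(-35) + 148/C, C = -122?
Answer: -46937/2135 ≈ -21.985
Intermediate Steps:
W = -2102/2135 (W = (8*(-1))/(-35) + 148/(-122) = -8*(-1/35) + 148*(-1/122) = 8/35 - 74/61 = -2102/2135 ≈ -0.98454)
(W + (160 - 1*(-89))) - 270 = (-2102/2135 + (160 - 1*(-89))) - 270 = (-2102/2135 + (160 + 89)) - 270 = (-2102/2135 + 249) - 270 = 529513/2135 - 270 = -46937/2135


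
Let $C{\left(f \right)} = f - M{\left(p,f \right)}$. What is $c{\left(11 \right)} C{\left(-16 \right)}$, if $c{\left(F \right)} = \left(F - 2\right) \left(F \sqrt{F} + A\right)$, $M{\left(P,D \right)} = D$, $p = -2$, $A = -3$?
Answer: $0$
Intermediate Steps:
$c{\left(F \right)} = \left(-3 + F^{\frac{3}{2}}\right) \left(-2 + F\right)$ ($c{\left(F \right)} = \left(F - 2\right) \left(F \sqrt{F} - 3\right) = \left(-2 + F\right) \left(F^{\frac{3}{2}} - 3\right) = \left(-2 + F\right) \left(-3 + F^{\frac{3}{2}}\right) = \left(-3 + F^{\frac{3}{2}}\right) \left(-2 + F\right)$)
$C{\left(f \right)} = 0$ ($C{\left(f \right)} = f - f = 0$)
$c{\left(11 \right)} C{\left(-16 \right)} = \left(6 + 11^{\frac{5}{2}} - 33 - 2 \cdot 11^{\frac{3}{2}}\right) 0 = \left(6 + 121 \sqrt{11} - 33 - 2 \cdot 11 \sqrt{11}\right) 0 = \left(6 + 121 \sqrt{11} - 33 - 22 \sqrt{11}\right) 0 = \left(-27 + 99 \sqrt{11}\right) 0 = 0$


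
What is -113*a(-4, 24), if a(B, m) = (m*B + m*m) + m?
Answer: -56952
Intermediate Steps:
a(B, m) = m + m² + B*m (a(B, m) = (B*m + m²) + m = (m² + B*m) + m = m + m² + B*m)
-113*a(-4, 24) = -2712*(1 - 4 + 24) = -2712*21 = -113*504 = -56952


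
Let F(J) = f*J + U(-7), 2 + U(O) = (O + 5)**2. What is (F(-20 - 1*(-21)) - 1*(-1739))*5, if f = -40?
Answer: 8505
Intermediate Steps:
U(O) = -2 + (5 + O)**2 (U(O) = -2 + (O + 5)**2 = -2 + (5 + O)**2)
F(J) = 2 - 40*J (F(J) = -40*J + (-2 + (5 - 7)**2) = -40*J + (-2 + (-2)**2) = -40*J + (-2 + 4) = -40*J + 2 = 2 - 40*J)
(F(-20 - 1*(-21)) - 1*(-1739))*5 = ((2 - 40*(-20 - 1*(-21))) - 1*(-1739))*5 = ((2 - 40*(-20 + 21)) + 1739)*5 = ((2 - 40*1) + 1739)*5 = ((2 - 40) + 1739)*5 = (-38 + 1739)*5 = 1701*5 = 8505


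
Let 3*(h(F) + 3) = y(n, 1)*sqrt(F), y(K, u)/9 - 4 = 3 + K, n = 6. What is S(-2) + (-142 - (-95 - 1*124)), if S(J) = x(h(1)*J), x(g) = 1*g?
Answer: 5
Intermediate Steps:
y(K, u) = 63 + 9*K (y(K, u) = 36 + 9*(3 + K) = 36 + (27 + 9*K) = 63 + 9*K)
h(F) = -3 + 39*sqrt(F) (h(F) = -3 + ((63 + 9*6)*sqrt(F))/3 = -3 + ((63 + 54)*sqrt(F))/3 = -3 + (117*sqrt(F))/3 = -3 + 39*sqrt(F))
x(g) = g
S(J) = 36*J (S(J) = (-3 + 39*sqrt(1))*J = (-3 + 39*1)*J = (-3 + 39)*J = 36*J)
S(-2) + (-142 - (-95 - 1*124)) = 36*(-2) + (-142 - (-95 - 1*124)) = -72 + (-142 - (-95 - 124)) = -72 + (-142 - 1*(-219)) = -72 + (-142 + 219) = -72 + 77 = 5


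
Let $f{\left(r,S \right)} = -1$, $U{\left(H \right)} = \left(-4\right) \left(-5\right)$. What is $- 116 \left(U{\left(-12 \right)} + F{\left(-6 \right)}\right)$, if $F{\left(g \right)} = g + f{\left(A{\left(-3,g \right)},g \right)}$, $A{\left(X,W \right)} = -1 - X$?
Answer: $-1508$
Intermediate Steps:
$U{\left(H \right)} = 20$
$F{\left(g \right)} = -1 + g$ ($F{\left(g \right)} = g - 1 = -1 + g$)
$- 116 \left(U{\left(-12 \right)} + F{\left(-6 \right)}\right) = - 116 \left(20 - 7\right) = \left(-116\right) 13 = -1508$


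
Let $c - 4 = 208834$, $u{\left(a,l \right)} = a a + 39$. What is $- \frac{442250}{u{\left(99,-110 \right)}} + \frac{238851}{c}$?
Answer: $- \frac{4500415583}{102748296} \approx -43.8$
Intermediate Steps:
$u{\left(a,l \right)} = 39 + a^{2}$ ($u{\left(a,l \right)} = a^{2} + 39 = 39 + a^{2}$)
$c = 208838$ ($c = 4 + 208834 = 208838$)
$- \frac{442250}{u{\left(99,-110 \right)}} + \frac{238851}{c} = - \frac{442250}{39 + 99^{2}} + \frac{238851}{208838} = - \frac{442250}{39 + 9801} + 238851 \cdot \frac{1}{208838} = - \frac{442250}{9840} + \frac{238851}{208838} = \left(-442250\right) \frac{1}{9840} + \frac{238851}{208838} = - \frac{44225}{984} + \frac{238851}{208838} = - \frac{4500415583}{102748296}$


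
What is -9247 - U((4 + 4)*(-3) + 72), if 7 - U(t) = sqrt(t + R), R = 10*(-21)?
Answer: -9254 + 9*I*sqrt(2) ≈ -9254.0 + 12.728*I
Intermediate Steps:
R = -210
U(t) = 7 - sqrt(-210 + t) (U(t) = 7 - sqrt(t - 210) = 7 - sqrt(-210 + t))
-9247 - U((4 + 4)*(-3) + 72) = -9247 - (7 - sqrt(-210 + ((4 + 4)*(-3) + 72))) = -9247 - (7 - sqrt(-210 + (8*(-3) + 72))) = -9247 - (7 - sqrt(-210 + (-24 + 72))) = -9247 - (7 - sqrt(-210 + 48)) = -9247 - (7 - sqrt(-162)) = -9247 - (7 - 9*I*sqrt(2)) = -9247 + (-7 + 9*I*sqrt(2)) = -9254 + 9*I*sqrt(2)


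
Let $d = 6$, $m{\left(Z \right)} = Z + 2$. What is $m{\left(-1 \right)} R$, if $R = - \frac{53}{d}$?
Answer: $- \frac{53}{6} \approx -8.8333$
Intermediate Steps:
$m{\left(Z \right)} = 2 + Z$
$R = - \frac{53}{6} \approx -8.8333$
$m{\left(-1 \right)} R = \left(2 - 1\right) \left(- \frac{53}{6}\right) = 1 \left(- \frac{53}{6}\right) = - \frac{53}{6}$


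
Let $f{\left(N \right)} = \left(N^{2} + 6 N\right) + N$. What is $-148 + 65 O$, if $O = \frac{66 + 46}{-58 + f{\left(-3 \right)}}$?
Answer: $-252$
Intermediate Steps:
$f{\left(N \right)} = N^{2} + 7 N$
$O = - \frac{8}{5}$ ($O = \frac{66 + 46}{-58 - 3 \left(7 - 3\right)} = \frac{112}{-58 - 12} = \frac{112}{-70} = 112 \left(- \frac{1}{70}\right) = - \frac{8}{5} \approx -1.6$)
$-148 + 65 O = -148 + 65 \left(- \frac{8}{5}\right) = -148 - 104 = -252$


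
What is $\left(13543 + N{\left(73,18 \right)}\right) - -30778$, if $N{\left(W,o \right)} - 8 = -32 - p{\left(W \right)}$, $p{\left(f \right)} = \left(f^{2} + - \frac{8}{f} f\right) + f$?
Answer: $38903$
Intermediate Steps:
$p{\left(f \right)} = -8 + f + f^{2}$ ($p{\left(f \right)} = \left(f^{2} - 8\right) + f = \left(-8 + f^{2}\right) + f = -8 + f + f^{2}$)
$N{\left(W,o \right)} = -16 - W - W^{2}$ ($N{\left(W,o \right)} = 8 - \left(24 + W + W^{2}\right) = -16 - W - W^{2}$)
$\left(13543 + N{\left(73,18 \right)}\right) - -30778 = \left(13543 - 5418\right) - -30778 = \left(13543 - 5418\right) + 30778 = 8125 + 30778 = 38903$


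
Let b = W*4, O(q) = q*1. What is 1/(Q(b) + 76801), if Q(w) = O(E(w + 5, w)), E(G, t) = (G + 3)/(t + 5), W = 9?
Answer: 41/3148885 ≈ 1.3020e-5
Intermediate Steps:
E(G, t) = (3 + G)/(5 + t)
O(q) = q
b = 36 (b = 9*4 = 36)
Q(w) = (8 + w)/(5 + w) (Q(w) = (3 + (w + 5))/(5 + w) = (3 + (5 + w))/(5 + w) = (8 + w)/(5 + w))
1/(Q(b) + 76801) = 1/((8 + 36)/(5 + 36) + 76801) = 1/(44/41 + 76801) = 1/(3148885/41) = 41/3148885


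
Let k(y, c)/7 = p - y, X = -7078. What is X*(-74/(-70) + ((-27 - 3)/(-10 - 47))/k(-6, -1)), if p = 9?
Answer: -14998282/1995 ≈ -7517.9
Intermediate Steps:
k(y, c) = 63 - 7*y (k(y, c) = 7*(9 - y) = 63 - 7*y)
X*(-74/(-70) + ((-27 - 3)/(-10 - 47))/k(-6, -1)) = -7078*(-74/(-70) + ((-27 - 3)/(-10 - 47))/(63 - 7*(-6))) = -7078*(-74*(-1/70) + (-30/(-57))/(63 + 42)) = -7078*(37/35 - 30*(-1/57)/105) = -7078*(37/35 + (10/19)*(1/105)) = -7078*(37/35 + 2/399) = -7078*2119/1995 = -14998282/1995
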